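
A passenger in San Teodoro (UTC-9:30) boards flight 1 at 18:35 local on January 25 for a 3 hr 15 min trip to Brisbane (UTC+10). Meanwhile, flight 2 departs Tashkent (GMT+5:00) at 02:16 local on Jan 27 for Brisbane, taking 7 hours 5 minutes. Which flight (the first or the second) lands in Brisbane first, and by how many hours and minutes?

the first, by 21 hours 1 minute

Flight 1 in UTC: 18:35 + 9:30 = 04:05 on Jan 26.
+3 hours 15 minutes → arrive 07:20 UTC on Jan 26.
Flight 2 in UTC: 02:16 − 5:00 = 21:16 on Jan 26.
+7 hours and 5 minutes → arrive 04:21 UTC on Jan 27.
Flight 1 lands earlier by 21 hours 1 minute.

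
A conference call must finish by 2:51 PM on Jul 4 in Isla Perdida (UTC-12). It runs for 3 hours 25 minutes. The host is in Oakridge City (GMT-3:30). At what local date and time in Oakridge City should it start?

Target end time in UTC: 2:51 PM + 12:00 = 2:51 AM on Jul 5.
Subtract 3 hours 25 minutes → start 11:26 PM UTC on Jul 4.
Oakridge City is UTC−3:30: 11:26 PM − 3:30 = 7:56 PM on Jul 4.

7:56 PM on July 4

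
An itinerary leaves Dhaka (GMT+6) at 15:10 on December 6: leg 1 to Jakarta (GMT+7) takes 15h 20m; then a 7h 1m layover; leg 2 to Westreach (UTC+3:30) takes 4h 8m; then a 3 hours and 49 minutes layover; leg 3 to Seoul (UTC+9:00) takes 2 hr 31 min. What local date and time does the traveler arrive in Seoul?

02:59 on December 8

Convert departure to UTC: 15:10 − 6:00 = 09:10 UTC on Dec 6.
Add 15 hours 20 minutes leg 1 → 00:30 UTC (Dec 7).
Add 7 hours and 1 minute layover in Jakarta → 07:31 UTC.
Add 4 hours and 8 minutes leg 2 → 11:39 UTC.
Add 3 hours 49 minutes layover in Westreach → 15:28 UTC.
Add 2 hours and 31 minutes leg 3 → 17:59 UTC.
Seoul is UTC+9:00, so local arrival = 17:59 + 9:00 = 02:59 on Dec 8.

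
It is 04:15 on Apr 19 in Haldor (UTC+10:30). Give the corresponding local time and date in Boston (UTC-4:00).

13:45 on April 18

In UTC: 04:15 − 10:30 = 17:45 on Apr 18.
Boston is UTC−4:00: 17:45 − 4:00 = 13:45 on Apr 18.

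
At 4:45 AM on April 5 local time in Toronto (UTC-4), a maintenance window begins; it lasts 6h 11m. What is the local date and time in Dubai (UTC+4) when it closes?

6:56 PM on April 5

Convert start to UTC: 4:45 AM + 4:00 = 8:45 AM UTC on Apr 5.
Add 6 hours and 11 minutes duration → 2:56 PM UTC.
Dubai is UTC+4:00, so local end time = 2:56 PM + 4:00 = 6:56 PM on Apr 5.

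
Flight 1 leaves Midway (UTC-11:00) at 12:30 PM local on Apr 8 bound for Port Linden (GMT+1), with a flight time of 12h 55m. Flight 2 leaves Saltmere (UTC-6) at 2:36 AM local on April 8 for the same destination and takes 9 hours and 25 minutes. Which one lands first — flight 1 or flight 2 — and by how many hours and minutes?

Flight 1 in UTC: 12:30 PM + 11:00 = 11:30 PM on Apr 8.
+12 hours 55 minutes → arrive 12:25 PM UTC on Apr 9.
Flight 2 in UTC: 2:36 AM + 6:00 = 8:36 AM on Apr 8.
+9 hours and 25 minutes → arrive 6:01 PM UTC on Apr 8.
Flight 2 lands earlier by 18 hours 24 minutes.

the second, by 18 hours 24 minutes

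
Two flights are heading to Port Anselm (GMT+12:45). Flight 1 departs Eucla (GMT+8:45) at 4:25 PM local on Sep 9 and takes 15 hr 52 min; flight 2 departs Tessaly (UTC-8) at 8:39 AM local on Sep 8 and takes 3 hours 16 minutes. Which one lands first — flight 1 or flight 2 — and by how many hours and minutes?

Flight 1 in UTC: 4:25 PM − 8:45 = 7:40 AM on Sep 9.
+15 hours 52 minutes → arrive 11:32 PM UTC on Sep 9.
Flight 2 in UTC: 8:39 AM + 8:00 = 4:39 PM on Sep 8.
+3 hours 16 minutes → arrive 7:55 PM UTC on Sep 8.
Flight 2 lands earlier by 27 hours 37 minutes.

the second, by 27 hours 37 minutes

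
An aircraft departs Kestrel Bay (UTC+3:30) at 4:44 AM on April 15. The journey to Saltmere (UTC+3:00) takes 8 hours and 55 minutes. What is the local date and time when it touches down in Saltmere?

Saltmere is 0:30 behind Kestrel Bay.
After 8 hours and 55 minutes it is 1:39 PM in Kestrel Bay.
Shift by the zone difference: 1:39 PM − 0:30 = 1:09 PM on Apr 15 in Saltmere.

1:09 PM on Apr 15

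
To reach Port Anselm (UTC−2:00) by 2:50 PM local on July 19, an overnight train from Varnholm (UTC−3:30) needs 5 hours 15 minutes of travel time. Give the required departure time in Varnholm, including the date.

8:05 AM on July 19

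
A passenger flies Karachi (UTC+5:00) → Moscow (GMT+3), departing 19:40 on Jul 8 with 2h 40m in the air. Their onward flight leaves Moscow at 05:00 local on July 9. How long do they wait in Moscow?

8 hours 40 minutes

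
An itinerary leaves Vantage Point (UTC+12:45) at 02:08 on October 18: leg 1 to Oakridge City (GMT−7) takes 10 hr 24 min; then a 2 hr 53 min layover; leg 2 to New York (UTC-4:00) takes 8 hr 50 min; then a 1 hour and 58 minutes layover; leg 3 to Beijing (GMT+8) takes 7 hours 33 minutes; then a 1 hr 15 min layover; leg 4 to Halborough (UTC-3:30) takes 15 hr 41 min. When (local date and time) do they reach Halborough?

10:27 on October 19

Convert departure to UTC: 02:08 − 12:45 = 13:23 UTC on Oct 17.
Add 10 hours and 24 minutes leg 1 → 23:47 UTC.
Add 2 hours 53 minutes layover in Oakridge City → 02:40 UTC (Oct 18).
Add 8 hours and 50 minutes leg 2 → 11:30 UTC.
Add 1 hour and 58 minutes layover in New York → 13:28 UTC.
Add 7 hours 33 minutes leg 3 → 21:01 UTC.
Add 1 hour 15 minutes layover in Beijing → 22:16 UTC.
Add 15 hours and 41 minutes leg 4 → 13:57 UTC (Oct 19).
Halborough is UTC−3:30, so local arrival = 13:57 − 3:30 = 10:27 on Oct 19.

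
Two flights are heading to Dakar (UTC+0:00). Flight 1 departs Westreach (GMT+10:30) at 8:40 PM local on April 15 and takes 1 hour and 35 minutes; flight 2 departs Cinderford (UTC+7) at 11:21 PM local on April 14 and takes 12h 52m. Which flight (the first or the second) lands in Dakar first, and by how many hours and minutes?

the second, by 6 hours 32 minutes

Flight 1 in UTC: 8:40 PM − 10:30 = 10:10 AM on Apr 15.
+1 hour 35 minutes → arrive 11:45 AM UTC on Apr 15.
Flight 2 in UTC: 11:21 PM − 7:00 = 4:21 PM on Apr 14.
+12 hours and 52 minutes → arrive 5:13 AM UTC on Apr 15.
Flight 2 lands earlier by 6 hours 32 minutes.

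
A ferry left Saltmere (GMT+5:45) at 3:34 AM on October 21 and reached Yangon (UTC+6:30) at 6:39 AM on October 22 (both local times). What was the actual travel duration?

26 hours 20 minutes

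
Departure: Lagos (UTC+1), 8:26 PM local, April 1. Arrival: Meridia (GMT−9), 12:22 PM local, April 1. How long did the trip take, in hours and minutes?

1 hour 56 minutes

Meridia is 10:00 behind Lagos.
Clock-face elapsed time (ignoring zones) is −8 hours 4 minutes.
Actual elapsed = −8 hours 4 minutes + 10:00 = 1 hour 56 minutes.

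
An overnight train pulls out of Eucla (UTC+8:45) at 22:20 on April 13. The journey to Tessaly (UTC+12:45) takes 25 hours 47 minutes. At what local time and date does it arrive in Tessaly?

04:07 on April 15

Tessaly is 4:00 ahead of Eucla.
After 25 hours 47 minutes it is 00:07 (Apr 15) in Eucla.
Shift by the zone difference: 00:07 + 4:00 = 04:07 on Apr 15 in Tessaly.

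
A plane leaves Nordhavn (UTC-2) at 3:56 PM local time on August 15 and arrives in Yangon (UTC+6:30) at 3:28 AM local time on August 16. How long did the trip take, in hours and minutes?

3 hours 2 minutes

Departure in UTC: 3:56 PM + 2:00 = 5:56 PM on Aug 15.
Arrival in UTC: 3:28 AM − 6:30 = 8:58 PM on Aug 15.
Elapsed = 8:58 PM − 5:56 PM = 3 hours 2 minutes.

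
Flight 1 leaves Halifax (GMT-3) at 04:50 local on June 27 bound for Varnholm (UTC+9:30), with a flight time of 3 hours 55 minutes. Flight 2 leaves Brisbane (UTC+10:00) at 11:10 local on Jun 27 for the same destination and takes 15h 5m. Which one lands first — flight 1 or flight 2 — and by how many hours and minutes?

Flight 1 in UTC: 04:50 + 3:00 = 07:50 on Jun 27.
+3 hours and 55 minutes → arrive 11:45 UTC on Jun 27.
Flight 2 in UTC: 11:10 − 10:00 = 01:10 on Jun 27.
+15 hours 5 minutes → arrive 16:15 UTC on Jun 27.
Flight 1 lands earlier by 4 hours 30 minutes.

the first, by 4 hours 30 minutes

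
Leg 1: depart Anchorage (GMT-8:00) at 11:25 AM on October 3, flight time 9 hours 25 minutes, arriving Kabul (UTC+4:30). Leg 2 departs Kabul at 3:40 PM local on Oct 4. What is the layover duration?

6 hours 20 minutes

Convert departure to UTC: 11:25 AM + 8:00 = 7:25 PM UTC on Oct 3.
Add 9 hours and 25 minutes flight time → 4:50 AM UTC (Oct 4).
Kabul is UTC+4:30, so local arrival = 4:50 AM + 4:30 = 9:20 AM on Oct 4.
Layover = 3:40 PM − 9:20 AM = 6 hours 20 minutes.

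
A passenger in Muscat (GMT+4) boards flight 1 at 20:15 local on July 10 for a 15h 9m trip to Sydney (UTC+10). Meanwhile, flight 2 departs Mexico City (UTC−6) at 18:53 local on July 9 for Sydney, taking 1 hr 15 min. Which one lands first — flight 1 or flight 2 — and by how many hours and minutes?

Flight 1 in UTC: 20:15 − 4:00 = 16:15 on Jul 10.
+15 hours and 9 minutes → arrive 07:24 UTC on Jul 11.
Flight 2 in UTC: 18:53 + 6:00 = 00:53 on Jul 10.
+1 hour and 15 minutes → arrive 02:08 UTC on Jul 10.
Flight 2 lands earlier by 29 hours 16 minutes.

the second, by 29 hours 16 minutes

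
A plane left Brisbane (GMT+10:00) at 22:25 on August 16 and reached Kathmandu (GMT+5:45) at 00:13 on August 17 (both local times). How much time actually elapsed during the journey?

Departure in UTC: 22:25 − 10:00 = 12:25 on Aug 16.
Arrival in UTC: 00:13 − 5:45 = 18:28 on Aug 16.
Elapsed = 18:28 − 12:25 = 6 hours 3 minutes.

6 hours 3 minutes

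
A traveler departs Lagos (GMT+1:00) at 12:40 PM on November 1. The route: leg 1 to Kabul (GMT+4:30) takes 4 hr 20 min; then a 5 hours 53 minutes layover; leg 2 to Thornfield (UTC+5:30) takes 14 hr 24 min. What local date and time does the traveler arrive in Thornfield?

5:47 PM on November 2

Convert departure to UTC: 12:40 PM − 1:00 = 11:40 AM UTC on Nov 1.
Add 4 hours 20 minutes leg 1 → 4:00 PM UTC.
Add 5 hours and 53 minutes layover in Kabul → 9:53 PM UTC.
Add 14 hours and 24 minutes leg 2 → 12:17 PM UTC (Nov 2).
Thornfield is UTC+5:30, so local arrival = 12:17 PM + 5:30 = 5:47 PM on Nov 2.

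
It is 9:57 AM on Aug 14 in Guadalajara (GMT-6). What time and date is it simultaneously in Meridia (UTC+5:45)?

9:42 PM on August 14

In UTC: 9:57 AM + 6:00 = 3:57 PM on Aug 14.
Meridia is UTC+5:45: 3:57 PM + 5:45 = 9:42 PM on Aug 14.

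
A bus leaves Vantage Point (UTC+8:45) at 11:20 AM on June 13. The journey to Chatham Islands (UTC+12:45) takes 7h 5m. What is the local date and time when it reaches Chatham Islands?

10:25 PM on June 13

Chatham Islands is 4:00 ahead of Vantage Point.
After 7 hours 5 minutes it is 6:25 PM in Vantage Point.
Shift by the zone difference: 6:25 PM + 4:00 = 10:25 PM on Jun 13 in Chatham Islands.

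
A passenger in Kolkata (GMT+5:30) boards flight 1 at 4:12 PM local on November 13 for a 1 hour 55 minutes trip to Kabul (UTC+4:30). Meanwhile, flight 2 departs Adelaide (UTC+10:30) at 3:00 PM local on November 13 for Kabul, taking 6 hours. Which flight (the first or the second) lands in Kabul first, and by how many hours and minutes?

the second, by 2 hours 7 minutes

Flight 1 in UTC: 4:12 PM − 5:30 = 10:42 AM on Nov 13.
+1 hour and 55 minutes → arrive 12:37 PM UTC on Nov 13.
Flight 2 in UTC: 3:00 PM − 10:30 = 4:30 AM on Nov 13.
+6 hours → arrive 10:30 AM UTC on Nov 13.
Flight 2 lands earlier by 2 hours 7 minutes.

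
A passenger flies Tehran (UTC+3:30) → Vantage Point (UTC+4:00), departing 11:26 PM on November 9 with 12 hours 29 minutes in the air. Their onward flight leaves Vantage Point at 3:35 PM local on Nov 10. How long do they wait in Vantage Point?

Convert departure to UTC: 11:26 PM − 3:30 = 7:56 PM UTC on Nov 9.
Add 12 hours and 29 minutes flight time → 8:25 AM UTC (Nov 10).
Vantage Point is UTC+4:00, so local arrival = 8:25 AM + 4:00 = 12:25 PM on Nov 10.
Layover = 3:35 PM − 12:25 PM = 3 hours 10 minutes.

3 hours 10 minutes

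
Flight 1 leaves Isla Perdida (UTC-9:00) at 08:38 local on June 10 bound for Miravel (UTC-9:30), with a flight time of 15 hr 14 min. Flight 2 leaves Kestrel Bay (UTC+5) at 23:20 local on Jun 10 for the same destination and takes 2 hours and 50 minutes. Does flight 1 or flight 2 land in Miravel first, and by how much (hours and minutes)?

the second, by 11 hours 42 minutes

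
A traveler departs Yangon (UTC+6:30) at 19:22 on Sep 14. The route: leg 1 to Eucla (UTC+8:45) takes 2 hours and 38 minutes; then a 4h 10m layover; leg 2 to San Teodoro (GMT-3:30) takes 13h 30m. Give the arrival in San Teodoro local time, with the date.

Convert departure to UTC: 19:22 − 6:30 = 12:52 UTC on Sep 14.
Add 2 hours and 38 minutes leg 1 → 15:30 UTC.
Add 4 hours 10 minutes layover in Eucla → 19:40 UTC.
Add 13 hours 30 minutes leg 2 → 09:10 UTC (Sep 15).
San Teodoro is UTC−3:30, so local arrival = 09:10 − 3:30 = 05:40 on Sep 15.

05:40 on September 15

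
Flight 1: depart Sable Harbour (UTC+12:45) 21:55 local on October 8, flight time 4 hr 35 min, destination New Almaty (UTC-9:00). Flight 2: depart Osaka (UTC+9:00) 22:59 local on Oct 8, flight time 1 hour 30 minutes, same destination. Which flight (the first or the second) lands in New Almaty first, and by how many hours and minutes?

Flight 1 in UTC: 21:55 − 12:45 = 09:10 on Oct 8.
+4 hours 35 minutes → arrive 13:45 UTC on Oct 8.
Flight 2 in UTC: 22:59 − 9:00 = 13:59 on Oct 8.
+1 hour and 30 minutes → arrive 15:29 UTC on Oct 8.
Flight 1 lands earlier by 1 hour 44 minutes.

the first, by 1 hour 44 minutes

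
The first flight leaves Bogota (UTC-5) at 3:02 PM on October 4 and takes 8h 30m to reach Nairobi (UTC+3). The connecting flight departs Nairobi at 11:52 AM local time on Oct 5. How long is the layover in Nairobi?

Convert departure to UTC: 3:02 PM + 5:00 = 8:02 PM UTC on Oct 4.
Add 8 hours and 30 minutes flight time → 4:32 AM UTC (Oct 5).
Nairobi is UTC+3:00, so local arrival = 4:32 AM + 3:00 = 7:32 AM on Oct 5.
Layover = 11:52 AM − 7:32 AM = 4 hours 20 minutes.

4 hours 20 minutes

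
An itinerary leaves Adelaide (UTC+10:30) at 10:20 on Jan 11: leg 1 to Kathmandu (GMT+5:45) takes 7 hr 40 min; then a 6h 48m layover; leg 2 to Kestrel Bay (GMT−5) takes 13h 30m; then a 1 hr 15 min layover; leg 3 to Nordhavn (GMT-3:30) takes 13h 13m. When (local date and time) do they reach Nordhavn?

Convert departure to UTC: 10:20 − 10:30 = 23:50 UTC on Jan 10.
Add 7 hours 40 minutes leg 1 → 07:30 UTC (Jan 11).
Add 6 hours 48 minutes layover in Kathmandu → 14:18 UTC.
Add 13 hours 30 minutes leg 2 → 03:48 UTC (Jan 12).
Add 1 hour 15 minutes layover in Kestrel Bay → 05:03 UTC.
Add 13 hours 13 minutes leg 3 → 18:16 UTC.
Nordhavn is UTC−3:30, so local arrival = 18:16 − 3:30 = 14:46 on Jan 12.

14:46 on Jan 12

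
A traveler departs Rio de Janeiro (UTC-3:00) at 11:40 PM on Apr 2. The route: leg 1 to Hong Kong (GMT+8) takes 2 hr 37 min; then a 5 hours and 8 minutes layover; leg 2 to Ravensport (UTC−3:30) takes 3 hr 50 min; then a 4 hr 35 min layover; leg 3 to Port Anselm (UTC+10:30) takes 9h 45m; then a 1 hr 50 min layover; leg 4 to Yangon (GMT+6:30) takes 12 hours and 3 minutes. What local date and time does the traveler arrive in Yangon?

12:58 AM on Apr 5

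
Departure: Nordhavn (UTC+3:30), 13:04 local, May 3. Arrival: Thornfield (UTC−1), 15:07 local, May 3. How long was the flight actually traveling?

6 hours 33 minutes

Thornfield is 4:30 behind Nordhavn.
Clock-face elapsed time (ignoring zones) is 2 hours 3 minutes.
Actual elapsed = 2 hours 3 minutes + 4:30 = 6 hours 33 minutes.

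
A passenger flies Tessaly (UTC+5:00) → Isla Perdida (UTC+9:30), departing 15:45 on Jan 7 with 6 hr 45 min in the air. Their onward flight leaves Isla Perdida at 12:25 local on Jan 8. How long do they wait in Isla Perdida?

9 hours 25 minutes

Convert departure to UTC: 15:45 − 5:00 = 10:45 UTC on Jan 7.
Add 6 hours 45 minutes flight time → 17:30 UTC.
Isla Perdida is UTC+9:30, so local arrival = 17:30 + 9:30 = 03:00 on Jan 8.
Layover = 12:25 − 03:00 = 9 hours 25 minutes.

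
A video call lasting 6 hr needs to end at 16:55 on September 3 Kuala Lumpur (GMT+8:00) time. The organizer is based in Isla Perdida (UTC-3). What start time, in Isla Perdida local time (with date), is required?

23:55 on Sep 2

Target end time in UTC: 16:55 − 8:00 = 08:55 on Sep 3.
Subtract 6 hours → start 02:55 UTC on Sep 3.
Isla Perdida is UTC−3:00: 02:55 − 3:00 = 23:55 on Sep 2.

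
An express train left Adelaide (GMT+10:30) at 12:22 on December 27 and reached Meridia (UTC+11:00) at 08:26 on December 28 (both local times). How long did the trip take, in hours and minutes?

19 hours 34 minutes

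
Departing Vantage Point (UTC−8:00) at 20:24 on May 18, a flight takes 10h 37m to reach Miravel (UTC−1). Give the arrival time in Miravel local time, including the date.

14:01 on May 19

Convert departure to UTC: 20:24 + 8:00 = 04:24 UTC on May 19.
Add 10 hours 37 minutes travel time → 15:01 UTC.
Miravel is UTC−1:00, so local arrival = 15:01 − 1:00 = 14:01 on May 19.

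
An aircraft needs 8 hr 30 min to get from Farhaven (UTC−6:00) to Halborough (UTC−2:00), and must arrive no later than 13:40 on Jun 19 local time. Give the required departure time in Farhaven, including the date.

Target arrival in UTC: 13:40 + 2:00 = 15:40 on Jun 19.
Subtract 8 hours and 30 minutes → departure 07:10 UTC on Jun 19.
Farhaven is UTC−6:00: 07:10 − 6:00 = 01:10 on Jun 19.

01:10 on Jun 19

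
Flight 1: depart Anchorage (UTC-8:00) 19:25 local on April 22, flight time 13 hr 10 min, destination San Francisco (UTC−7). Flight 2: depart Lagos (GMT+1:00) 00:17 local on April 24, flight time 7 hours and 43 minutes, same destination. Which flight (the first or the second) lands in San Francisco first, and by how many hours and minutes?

the first, by 14 hours 25 minutes

Flight 1 in UTC: 19:25 + 8:00 = 03:25 on Apr 23.
+13 hours and 10 minutes → arrive 16:35 UTC on Apr 23.
Flight 2 in UTC: 00:17 − 1:00 = 23:17 on Apr 23.
+7 hours 43 minutes → arrive 07:00 UTC on Apr 24.
Flight 1 lands earlier by 14 hours 25 minutes.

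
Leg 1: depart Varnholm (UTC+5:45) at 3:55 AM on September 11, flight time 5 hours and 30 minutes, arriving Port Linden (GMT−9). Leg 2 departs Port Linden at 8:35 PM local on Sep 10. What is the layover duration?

1 hour 55 minutes

Convert departure to UTC: 3:55 AM − 5:45 = 10:10 PM UTC on Sep 10.
Add 5 hours 30 minutes flight time → 3:40 AM UTC (Sep 11).
Port Linden is UTC−9:00, so local arrival = 3:40 AM − 9:00 = 6:40 PM on Sep 10.
Layover = 8:35 PM − 6:40 PM = 1 hour 55 minutes.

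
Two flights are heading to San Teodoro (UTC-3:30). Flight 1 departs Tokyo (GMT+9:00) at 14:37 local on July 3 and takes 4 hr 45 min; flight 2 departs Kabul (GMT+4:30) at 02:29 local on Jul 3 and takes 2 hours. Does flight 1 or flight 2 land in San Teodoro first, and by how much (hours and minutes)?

Flight 1 in UTC: 14:37 − 9:00 = 05:37 on Jul 3.
+4 hours and 45 minutes → arrive 10:22 UTC on Jul 3.
Flight 2 in UTC: 02:29 − 4:30 = 21:59 on Jul 2.
+2 hours → arrive 23:59 UTC on Jul 2.
Flight 2 lands earlier by 10 hours 23 minutes.

the second, by 10 hours 23 minutes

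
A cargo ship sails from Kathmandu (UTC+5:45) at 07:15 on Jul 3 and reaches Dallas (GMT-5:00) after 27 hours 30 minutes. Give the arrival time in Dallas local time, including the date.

00:00 on July 4

Convert departure to UTC: 07:15 − 5:45 = 01:30 UTC on Jul 3.
Add 27 hours 30 minutes travel time → 05:00 UTC (Jul 4).
Dallas is UTC−5:00, so local arrival = 05:00 − 5:00 = 00:00 on Jul 4.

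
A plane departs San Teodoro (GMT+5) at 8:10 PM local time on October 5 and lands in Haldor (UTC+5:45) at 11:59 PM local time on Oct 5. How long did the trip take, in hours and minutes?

3 hours 4 minutes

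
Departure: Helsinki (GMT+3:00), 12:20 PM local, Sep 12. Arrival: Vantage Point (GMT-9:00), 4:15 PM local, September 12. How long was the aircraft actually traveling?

15 hours 55 minutes

Vantage Point is 12:00 behind Helsinki.
Clock-face elapsed time (ignoring zones) is 3 hours 55 minutes.
Actual elapsed = 3 hours 55 minutes + 12:00 = 15 hours 55 minutes.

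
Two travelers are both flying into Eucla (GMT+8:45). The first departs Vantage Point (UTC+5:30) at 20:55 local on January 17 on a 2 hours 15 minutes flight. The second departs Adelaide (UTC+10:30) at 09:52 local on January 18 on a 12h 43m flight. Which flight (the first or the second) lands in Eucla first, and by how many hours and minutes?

Flight 1 in UTC: 20:55 − 5:30 = 15:25 on Jan 17.
+2 hours 15 minutes → arrive 17:40 UTC on Jan 17.
Flight 2 in UTC: 09:52 − 10:30 = 23:22 on Jan 17.
+12 hours and 43 minutes → arrive 12:05 UTC on Jan 18.
Flight 1 lands earlier by 18 hours 25 minutes.

the first, by 18 hours 25 minutes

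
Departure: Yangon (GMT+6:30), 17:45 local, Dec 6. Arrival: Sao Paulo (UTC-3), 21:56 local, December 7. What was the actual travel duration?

Departure in UTC: 17:45 − 6:30 = 11:15 on Dec 6.
Arrival in UTC: 21:56 + 3:00 = 00:56 on Dec 8.
Elapsed = 00:56 − 11:15 (+2 days) = 37 hours 41 minutes.

37 hours 41 minutes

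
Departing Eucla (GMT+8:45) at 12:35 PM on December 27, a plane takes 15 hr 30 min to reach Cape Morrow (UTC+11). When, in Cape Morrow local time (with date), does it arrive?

6:20 AM on December 28

Convert departure to UTC: 12:35 PM − 8:45 = 3:50 AM UTC on Dec 27.
Add 15 hours and 30 minutes travel time → 7:20 PM UTC.
Cape Morrow is UTC+11:00, so local arrival = 7:20 PM + 11:00 = 6:20 AM on Dec 28.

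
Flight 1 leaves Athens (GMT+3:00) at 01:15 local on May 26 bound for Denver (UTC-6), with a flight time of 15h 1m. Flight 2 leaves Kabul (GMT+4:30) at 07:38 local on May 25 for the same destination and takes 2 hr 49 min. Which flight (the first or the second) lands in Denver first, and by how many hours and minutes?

Flight 1 in UTC: 01:15 − 3:00 = 22:15 on May 25.
+15 hours 1 minute → arrive 13:16 UTC on May 26.
Flight 2 in UTC: 07:38 − 4:30 = 03:08 on May 25.
+2 hours 49 minutes → arrive 05:57 UTC on May 25.
Flight 2 lands earlier by 31 hours 19 minutes.

the second, by 31 hours 19 minutes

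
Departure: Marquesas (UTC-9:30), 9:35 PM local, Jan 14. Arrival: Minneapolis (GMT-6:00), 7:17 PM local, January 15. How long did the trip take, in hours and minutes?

18 hours 12 minutes

Departure in UTC: 9:35 PM + 9:30 = 7:05 AM on Jan 15.
Arrival in UTC: 7:17 PM + 6:00 = 1:17 AM on Jan 16.
Elapsed = 1:17 AM − 7:05 AM (+1 day) = 18 hours 12 minutes.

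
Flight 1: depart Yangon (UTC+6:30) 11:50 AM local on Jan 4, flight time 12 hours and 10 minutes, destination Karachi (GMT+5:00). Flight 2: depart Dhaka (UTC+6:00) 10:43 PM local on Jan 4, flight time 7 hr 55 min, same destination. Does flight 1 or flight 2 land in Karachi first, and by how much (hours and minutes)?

Flight 1 in UTC: 11:50 AM − 6:30 = 5:20 AM on Jan 4.
+12 hours and 10 minutes → arrive 5:30 PM UTC on Jan 4.
Flight 2 in UTC: 10:43 PM − 6:00 = 4:43 PM on Jan 4.
+7 hours 55 minutes → arrive 12:38 AM UTC on Jan 5.
Flight 1 lands earlier by 7 hours 8 minutes.

the first, by 7 hours 8 minutes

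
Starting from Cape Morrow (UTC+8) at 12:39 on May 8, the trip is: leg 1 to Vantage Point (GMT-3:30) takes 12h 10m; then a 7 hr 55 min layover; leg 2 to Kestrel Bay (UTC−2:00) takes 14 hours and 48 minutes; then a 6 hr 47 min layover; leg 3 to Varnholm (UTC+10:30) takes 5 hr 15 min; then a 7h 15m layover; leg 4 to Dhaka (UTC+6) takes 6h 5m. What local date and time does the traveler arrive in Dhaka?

Convert departure to UTC: 12:39 − 8:00 = 04:39 UTC on May 8.
Add 12 hours and 10 minutes leg 1 → 16:49 UTC.
Add 7 hours 55 minutes layover in Vantage Point → 00:44 UTC (May 9).
Add 14 hours and 48 minutes leg 2 → 15:32 UTC.
Add 6 hours and 47 minutes layover in Kestrel Bay → 22:19 UTC.
Add 5 hours and 15 minutes leg 3 → 03:34 UTC (May 10).
Add 7 hours 15 minutes layover in Varnholm → 10:49 UTC.
Add 6 hours and 5 minutes leg 4 → 16:54 UTC.
Dhaka is UTC+6:00, so local arrival = 16:54 + 6:00 = 22:54 on May 10.

22:54 on May 10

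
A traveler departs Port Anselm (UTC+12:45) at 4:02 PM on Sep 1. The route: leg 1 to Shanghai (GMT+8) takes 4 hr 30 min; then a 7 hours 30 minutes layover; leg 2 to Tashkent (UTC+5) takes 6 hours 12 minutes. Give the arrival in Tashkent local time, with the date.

2:29 AM on Sep 2

Convert departure to UTC: 4:02 PM − 12:45 = 3:17 AM UTC on Sep 1.
Add 4 hours 30 minutes leg 1 → 7:47 AM UTC.
Add 7 hours and 30 minutes layover in Shanghai → 3:17 PM UTC.
Add 6 hours 12 minutes leg 2 → 9:29 PM UTC.
Tashkent is UTC+5:00, so local arrival = 9:29 PM + 5:00 = 2:29 AM on Sep 2.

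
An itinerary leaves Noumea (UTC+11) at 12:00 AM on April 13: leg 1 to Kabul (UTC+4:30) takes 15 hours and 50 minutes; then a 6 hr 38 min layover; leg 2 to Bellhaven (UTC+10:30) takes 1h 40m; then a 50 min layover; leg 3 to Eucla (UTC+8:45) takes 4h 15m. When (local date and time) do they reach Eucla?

2:58 AM on April 14

Convert departure to UTC: 12:00 AM − 11:00 = 1:00 PM UTC on Apr 12.
Add 15 hours and 50 minutes leg 1 → 4:50 AM UTC (Apr 13).
Add 6 hours and 38 minutes layover in Kabul → 11:28 AM UTC.
Add 1 hour 40 minutes leg 2 → 1:08 PM UTC.
Add 50 minutes layover in Bellhaven → 1:58 PM UTC.
Add 4 hours and 15 minutes leg 3 → 6:13 PM UTC.
Eucla is UTC+8:45, so local arrival = 6:13 PM + 8:45 = 2:58 AM on Apr 14.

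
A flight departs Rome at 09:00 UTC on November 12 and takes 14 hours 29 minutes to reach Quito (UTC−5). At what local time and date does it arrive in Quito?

18:29 on November 12

Departure is given in UTC: 09:00 on Nov 12.
Add 14 hours 29 minutes → 23:29 UTC.
Quito is UTC−5:00: 23:29 − 5:00 = 18:29 on Nov 12.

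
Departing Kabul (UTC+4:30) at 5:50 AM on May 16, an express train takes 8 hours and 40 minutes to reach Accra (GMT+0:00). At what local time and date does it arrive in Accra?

Convert departure to UTC: 5:50 AM − 4:30 = 1:20 AM UTC on May 16.
Add 8 hours 40 minutes travel time → 10:00 AM UTC.
Accra is UTC+0, so local arrival is the same: 10:00 AM on May 16.

10:00 AM on May 16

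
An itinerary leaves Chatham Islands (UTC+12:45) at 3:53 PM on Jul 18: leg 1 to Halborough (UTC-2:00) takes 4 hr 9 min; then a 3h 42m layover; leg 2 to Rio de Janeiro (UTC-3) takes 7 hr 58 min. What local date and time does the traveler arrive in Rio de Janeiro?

3:57 PM on July 18

Convert departure to UTC: 3:53 PM − 12:45 = 3:08 AM UTC on Jul 18.
Add 4 hours 9 minutes leg 1 → 7:17 AM UTC.
Add 3 hours and 42 minutes layover in Halborough → 10:59 AM UTC.
Add 7 hours 58 minutes leg 2 → 6:57 PM UTC.
Rio de Janeiro is UTC−3:00, so local arrival = 6:57 PM − 3:00 = 3:57 PM on Jul 18.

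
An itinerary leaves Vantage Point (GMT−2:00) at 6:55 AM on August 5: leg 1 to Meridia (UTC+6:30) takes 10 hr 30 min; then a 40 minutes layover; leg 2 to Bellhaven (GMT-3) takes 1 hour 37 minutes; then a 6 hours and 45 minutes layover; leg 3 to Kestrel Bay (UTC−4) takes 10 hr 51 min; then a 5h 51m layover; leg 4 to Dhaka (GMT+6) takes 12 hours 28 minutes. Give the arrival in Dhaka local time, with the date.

3:37 PM on August 7

Convert departure to UTC: 6:55 AM + 2:00 = 8:55 AM UTC on Aug 5.
Add 10 hours 30 minutes leg 1 → 7:25 PM UTC.
Add 40 minutes layover in Meridia → 8:05 PM UTC.
Add 1 hour 37 minutes leg 2 → 9:42 PM UTC.
Add 6 hours 45 minutes layover in Bellhaven → 4:27 AM UTC (Aug 6).
Add 10 hours and 51 minutes leg 3 → 3:18 PM UTC.
Add 5 hours and 51 minutes layover in Kestrel Bay → 9:09 PM UTC.
Add 12 hours 28 minutes leg 4 → 9:37 AM UTC (Aug 7).
Dhaka is UTC+6:00, so local arrival = 9:37 AM + 6:00 = 3:37 PM on Aug 7.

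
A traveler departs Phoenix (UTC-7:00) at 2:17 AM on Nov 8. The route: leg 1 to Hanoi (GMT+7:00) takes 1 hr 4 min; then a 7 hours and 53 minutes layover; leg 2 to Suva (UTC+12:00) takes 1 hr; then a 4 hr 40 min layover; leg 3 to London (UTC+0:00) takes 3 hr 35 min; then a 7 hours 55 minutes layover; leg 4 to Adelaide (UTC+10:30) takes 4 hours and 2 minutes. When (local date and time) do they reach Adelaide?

Convert departure to UTC: 2:17 AM + 7:00 = 9:17 AM UTC on Nov 8.
Add 1 hour and 4 minutes leg 1 → 10:21 AM UTC.
Add 7 hours 53 minutes layover in Hanoi → 6:14 PM UTC.
Add 1 hour leg 2 → 7:14 PM UTC.
Add 4 hours and 40 minutes layover in Suva → 11:54 PM UTC.
Add 3 hours and 35 minutes leg 3 → 3:29 AM UTC (Nov 9).
Add 7 hours 55 minutes layover in London → 11:24 AM UTC.
Add 4 hours and 2 minutes leg 4 → 3:26 PM UTC.
Adelaide is UTC+10:30, so local arrival = 3:26 PM + 10:30 = 1:56 AM on Nov 10.

1:56 AM on November 10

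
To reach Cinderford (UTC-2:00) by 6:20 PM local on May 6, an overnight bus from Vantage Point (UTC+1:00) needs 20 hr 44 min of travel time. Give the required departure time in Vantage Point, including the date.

Target arrival in UTC: 6:20 PM + 2:00 = 8:20 PM on May 6.
Subtract 20 hours and 44 minutes → departure 11:36 PM UTC on May 5.
Vantage Point is UTC+1:00: 11:36 PM + 1:00 = 12:36 AM on May 6.

12:36 AM on May 6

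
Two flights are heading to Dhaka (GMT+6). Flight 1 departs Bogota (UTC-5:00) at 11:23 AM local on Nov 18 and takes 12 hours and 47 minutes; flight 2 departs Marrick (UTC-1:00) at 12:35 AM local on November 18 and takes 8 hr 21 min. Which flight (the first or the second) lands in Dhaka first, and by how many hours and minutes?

Flight 1 in UTC: 11:23 AM + 5:00 = 4:23 PM on Nov 18.
+12 hours 47 minutes → arrive 5:10 AM UTC on Nov 19.
Flight 2 in UTC: 12:35 AM + 1:00 = 1:35 AM on Nov 18.
+8 hours 21 minutes → arrive 9:56 AM UTC on Nov 18.
Flight 2 lands earlier by 19 hours 14 minutes.

the second, by 19 hours 14 minutes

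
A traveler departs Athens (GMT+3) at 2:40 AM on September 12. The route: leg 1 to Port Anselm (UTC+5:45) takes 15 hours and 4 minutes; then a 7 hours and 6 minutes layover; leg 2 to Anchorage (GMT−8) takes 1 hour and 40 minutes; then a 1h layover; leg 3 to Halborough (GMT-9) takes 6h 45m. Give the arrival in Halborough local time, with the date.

Convert departure to UTC: 2:40 AM − 3:00 = 11:40 PM UTC on Sep 11.
Add 15 hours 4 minutes leg 1 → 2:44 PM UTC (Sep 12).
Add 7 hours and 6 minutes layover in Port Anselm → 9:50 PM UTC.
Add 1 hour and 40 minutes leg 2 → 11:30 PM UTC.
Add 1 hour layover in Anchorage → 12:30 AM UTC (Sep 13).
Add 6 hours and 45 minutes leg 3 → 7:15 AM UTC.
Halborough is UTC−9:00, so local arrival = 7:15 AM − 9:00 = 10:15 PM on Sep 12.

10:15 PM on Sep 12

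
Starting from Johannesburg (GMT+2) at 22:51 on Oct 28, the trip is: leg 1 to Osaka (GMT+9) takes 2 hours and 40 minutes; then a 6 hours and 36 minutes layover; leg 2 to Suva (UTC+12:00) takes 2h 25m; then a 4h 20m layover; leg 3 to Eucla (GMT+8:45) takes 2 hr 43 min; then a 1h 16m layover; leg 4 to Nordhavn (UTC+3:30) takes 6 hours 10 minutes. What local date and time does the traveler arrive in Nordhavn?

Convert departure to UTC: 22:51 − 2:00 = 20:51 UTC on Oct 28.
Add 2 hours and 40 minutes leg 1 → 23:31 UTC.
Add 6 hours and 36 minutes layover in Osaka → 06:07 UTC (Oct 29).
Add 2 hours 25 minutes leg 2 → 08:32 UTC.
Add 4 hours and 20 minutes layover in Suva → 12:52 UTC.
Add 2 hours 43 minutes leg 3 → 15:35 UTC.
Add 1 hour 16 minutes layover in Eucla → 16:51 UTC.
Add 6 hours and 10 minutes leg 4 → 23:01 UTC.
Nordhavn is UTC+3:30, so local arrival = 23:01 + 3:30 = 02:31 on Oct 30.

02:31 on October 30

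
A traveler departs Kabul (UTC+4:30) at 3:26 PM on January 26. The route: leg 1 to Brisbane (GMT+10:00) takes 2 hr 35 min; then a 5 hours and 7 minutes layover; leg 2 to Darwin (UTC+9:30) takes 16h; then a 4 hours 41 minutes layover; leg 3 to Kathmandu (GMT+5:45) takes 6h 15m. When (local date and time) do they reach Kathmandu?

Convert departure to UTC: 3:26 PM − 4:30 = 10:56 AM UTC on Jan 26.
Add 2 hours 35 minutes leg 1 → 1:31 PM UTC.
Add 5 hours 7 minutes layover in Brisbane → 6:38 PM UTC.
Add 16 hours leg 2 → 10:38 AM UTC (Jan 27).
Add 4 hours and 41 minutes layover in Darwin → 3:19 PM UTC.
Add 6 hours 15 minutes leg 3 → 9:34 PM UTC.
Kathmandu is UTC+5:45, so local arrival = 9:34 PM + 5:45 = 3:19 AM on Jan 28.

3:19 AM on January 28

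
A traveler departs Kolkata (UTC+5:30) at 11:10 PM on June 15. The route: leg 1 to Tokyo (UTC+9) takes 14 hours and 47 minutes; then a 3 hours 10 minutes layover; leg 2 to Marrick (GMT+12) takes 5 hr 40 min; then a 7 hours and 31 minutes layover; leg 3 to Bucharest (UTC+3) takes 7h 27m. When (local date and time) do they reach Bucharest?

Convert departure to UTC: 11:10 PM − 5:30 = 5:40 PM UTC on Jun 15.
Add 14 hours 47 minutes leg 1 → 8:27 AM UTC (Jun 16).
Add 3 hours and 10 minutes layover in Tokyo → 11:37 AM UTC.
Add 5 hours and 40 minutes leg 2 → 5:17 PM UTC.
Add 7 hours and 31 minutes layover in Marrick → 12:48 AM UTC (Jun 17).
Add 7 hours and 27 minutes leg 3 → 8:15 AM UTC.
Bucharest is UTC+3:00, so local arrival = 8:15 AM + 3:00 = 11:15 AM on Jun 17.

11:15 AM on Jun 17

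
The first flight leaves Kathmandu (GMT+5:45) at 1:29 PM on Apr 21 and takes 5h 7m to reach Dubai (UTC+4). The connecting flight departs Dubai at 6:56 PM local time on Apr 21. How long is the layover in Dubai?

Convert departure to UTC: 1:29 PM − 5:45 = 7:44 AM UTC on Apr 21.
Add 5 hours 7 minutes flight time → 12:51 PM UTC.
Dubai is UTC+4:00, so local arrival = 12:51 PM + 4:00 = 4:51 PM on Apr 21.
Layover = 6:56 PM − 4:51 PM = 2 hours 5 minutes.

2 hours 5 minutes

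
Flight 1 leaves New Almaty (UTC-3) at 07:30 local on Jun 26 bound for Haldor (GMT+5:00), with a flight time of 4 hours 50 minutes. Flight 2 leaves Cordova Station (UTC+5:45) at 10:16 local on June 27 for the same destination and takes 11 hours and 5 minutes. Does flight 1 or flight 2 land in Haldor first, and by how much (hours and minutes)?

the first, by 24 hours 16 minutes

Flight 1 in UTC: 07:30 + 3:00 = 10:30 on Jun 26.
+4 hours and 50 minutes → arrive 15:20 UTC on Jun 26.
Flight 2 in UTC: 10:16 − 5:45 = 04:31 on Jun 27.
+11 hours and 5 minutes → arrive 15:36 UTC on Jun 27.
Flight 1 lands earlier by 24 hours 16 minutes.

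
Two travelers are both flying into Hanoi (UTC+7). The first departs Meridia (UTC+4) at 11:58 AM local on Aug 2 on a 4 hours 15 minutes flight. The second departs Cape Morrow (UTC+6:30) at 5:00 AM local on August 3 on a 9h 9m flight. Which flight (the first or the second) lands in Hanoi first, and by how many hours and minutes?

the first, by 19 hours 26 minutes

Flight 1 in UTC: 11:58 AM − 4:00 = 7:58 AM on Aug 2.
+4 hours and 15 minutes → arrive 12:13 PM UTC on Aug 2.
Flight 2 in UTC: 5:00 AM − 6:30 = 10:30 PM on Aug 2.
+9 hours and 9 minutes → arrive 7:39 AM UTC on Aug 3.
Flight 1 lands earlier by 19 hours 26 minutes.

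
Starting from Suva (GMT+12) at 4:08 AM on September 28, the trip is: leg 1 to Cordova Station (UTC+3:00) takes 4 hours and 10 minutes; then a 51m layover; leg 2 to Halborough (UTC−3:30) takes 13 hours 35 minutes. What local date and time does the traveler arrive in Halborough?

7:14 AM on September 28

Convert departure to UTC: 4:08 AM − 12:00 = 4:08 PM UTC on Sep 27.
Add 4 hours 10 minutes leg 1 → 8:18 PM UTC.
Add 51 minutes layover in Cordova Station → 9:09 PM UTC.
Add 13 hours 35 minutes leg 2 → 10:44 AM UTC (Sep 28).
Halborough is UTC−3:30, so local arrival = 10:44 AM − 3:30 = 7:14 AM on Sep 28.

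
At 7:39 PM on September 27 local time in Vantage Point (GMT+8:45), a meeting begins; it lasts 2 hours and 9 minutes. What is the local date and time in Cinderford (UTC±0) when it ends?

1:03 PM on Sep 27

Convert start to UTC: 7:39 PM − 8:45 = 10:54 AM UTC on Sep 27.
Add 2 hours 9 minutes duration → 1:03 PM UTC.
Cinderford is UTC+0, so local end time is the same: 1:03 PM on Sep 27.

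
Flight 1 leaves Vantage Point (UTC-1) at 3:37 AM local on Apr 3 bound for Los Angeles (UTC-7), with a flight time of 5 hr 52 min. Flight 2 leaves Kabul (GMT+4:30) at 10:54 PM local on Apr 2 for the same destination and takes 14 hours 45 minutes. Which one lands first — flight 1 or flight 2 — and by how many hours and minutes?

the second, by 1 hour 20 minutes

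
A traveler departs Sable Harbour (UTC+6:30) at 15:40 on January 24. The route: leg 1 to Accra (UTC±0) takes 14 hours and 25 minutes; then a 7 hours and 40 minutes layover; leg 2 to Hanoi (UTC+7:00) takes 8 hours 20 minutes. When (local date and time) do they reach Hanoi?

22:35 on Jan 25

Convert departure to UTC: 15:40 − 6:30 = 09:10 UTC on Jan 24.
Add 14 hours 25 minutes leg 1 → 23:35 UTC.
Add 7 hours 40 minutes layover in Accra → 07:15 UTC (Jan 25).
Add 8 hours 20 minutes leg 2 → 15:35 UTC.
Hanoi is UTC+7:00, so local arrival = 15:35 + 7:00 = 22:35 on Jan 25.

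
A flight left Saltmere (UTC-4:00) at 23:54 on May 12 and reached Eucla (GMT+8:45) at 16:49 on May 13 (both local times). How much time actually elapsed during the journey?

4 hours 10 minutes

Departure in UTC: 23:54 + 4:00 = 03:54 on May 13.
Arrival in UTC: 16:49 − 8:45 = 08:04 on May 13.
Elapsed = 08:04 − 03:54 = 4 hours 10 minutes.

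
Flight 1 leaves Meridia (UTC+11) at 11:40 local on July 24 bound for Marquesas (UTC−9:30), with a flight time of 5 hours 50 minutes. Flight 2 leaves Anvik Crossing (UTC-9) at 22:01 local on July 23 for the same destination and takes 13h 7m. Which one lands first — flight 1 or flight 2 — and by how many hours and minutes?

Flight 1 in UTC: 11:40 − 11:00 = 00:40 on Jul 24.
+5 hours and 50 minutes → arrive 06:30 UTC on Jul 24.
Flight 2 in UTC: 22:01 + 9:00 = 07:01 on Jul 24.
+13 hours 7 minutes → arrive 20:08 UTC on Jul 24.
Flight 1 lands earlier by 13 hours 38 minutes.

the first, by 13 hours 38 minutes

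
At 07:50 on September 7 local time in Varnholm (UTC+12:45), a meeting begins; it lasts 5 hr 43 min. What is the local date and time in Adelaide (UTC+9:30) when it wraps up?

Convert start to UTC: 07:50 − 12:45 = 19:05 UTC on Sep 6.
Add 5 hours 43 minutes duration → 00:48 UTC (Sep 7).
Adelaide is UTC+9:30, so local end time = 00:48 + 9:30 = 10:18 on Sep 7.

10:18 on Sep 7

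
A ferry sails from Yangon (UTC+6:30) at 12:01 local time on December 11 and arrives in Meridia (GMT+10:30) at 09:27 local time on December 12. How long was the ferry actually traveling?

17 hours 26 minutes

Departure in UTC: 12:01 − 6:30 = 05:31 on Dec 11.
Arrival in UTC: 09:27 − 10:30 = 22:57 on Dec 11.
Elapsed = 22:57 − 05:31 = 17 hours 26 minutes.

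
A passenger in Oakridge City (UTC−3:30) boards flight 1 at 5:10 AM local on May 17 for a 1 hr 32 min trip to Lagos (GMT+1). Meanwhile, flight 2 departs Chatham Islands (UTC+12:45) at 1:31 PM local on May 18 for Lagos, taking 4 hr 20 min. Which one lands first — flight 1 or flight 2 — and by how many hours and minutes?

Flight 1 in UTC: 5:10 AM + 3:30 = 8:40 AM on May 17.
+1 hour and 32 minutes → arrive 10:12 AM UTC on May 17.
Flight 2 in UTC: 1:31 PM − 12:45 = 12:46 AM on May 18.
+4 hours and 20 minutes → arrive 5:06 AM UTC on May 18.
Flight 1 lands earlier by 18 hours 54 minutes.

the first, by 18 hours 54 minutes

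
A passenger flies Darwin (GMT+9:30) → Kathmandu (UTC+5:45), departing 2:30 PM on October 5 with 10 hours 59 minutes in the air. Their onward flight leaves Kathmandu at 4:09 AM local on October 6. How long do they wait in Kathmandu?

6 hours 25 minutes

Convert departure to UTC: 2:30 PM − 9:30 = 5:00 AM UTC on Oct 5.
Add 10 hours and 59 minutes flight time → 3:59 PM UTC.
Kathmandu is UTC+5:45, so local arrival = 3:59 PM + 5:45 = 9:44 PM on Oct 5.
Layover = 4:09 AM − 9:44 PM (+1 day) = 6 hours 25 minutes.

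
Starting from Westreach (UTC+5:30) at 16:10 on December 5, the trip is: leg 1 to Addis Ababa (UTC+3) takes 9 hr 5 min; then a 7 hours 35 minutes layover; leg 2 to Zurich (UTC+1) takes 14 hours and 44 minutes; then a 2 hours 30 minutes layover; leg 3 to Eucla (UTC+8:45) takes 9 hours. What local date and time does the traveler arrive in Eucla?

Convert departure to UTC: 16:10 − 5:30 = 10:40 UTC on Dec 5.
Add 9 hours and 5 minutes leg 1 → 19:45 UTC.
Add 7 hours and 35 minutes layover in Addis Ababa → 03:20 UTC (Dec 6).
Add 14 hours 44 minutes leg 2 → 18:04 UTC.
Add 2 hours and 30 minutes layover in Zurich → 20:34 UTC.
Add 9 hours leg 3 → 05:34 UTC (Dec 7).
Eucla is UTC+8:45, so local arrival = 05:34 + 8:45 = 14:19 on Dec 7.

14:19 on December 7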